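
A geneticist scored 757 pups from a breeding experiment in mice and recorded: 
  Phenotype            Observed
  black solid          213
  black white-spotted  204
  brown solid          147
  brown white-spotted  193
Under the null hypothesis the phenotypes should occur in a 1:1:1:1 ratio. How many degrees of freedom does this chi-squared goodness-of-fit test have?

A goodness-of-fit test with 4 phenotype classes has df = 4 − 1 = 3.

3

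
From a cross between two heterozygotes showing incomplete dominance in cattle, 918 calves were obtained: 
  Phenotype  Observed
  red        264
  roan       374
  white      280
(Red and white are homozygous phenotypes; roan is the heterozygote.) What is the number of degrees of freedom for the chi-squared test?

With incomplete dominance, a heterozygote × heterozygote cross gives a 1:2:1 phenotypic ratio.
A goodness-of-fit test with 3 phenotype classes has df = 3 − 1 = 2.

2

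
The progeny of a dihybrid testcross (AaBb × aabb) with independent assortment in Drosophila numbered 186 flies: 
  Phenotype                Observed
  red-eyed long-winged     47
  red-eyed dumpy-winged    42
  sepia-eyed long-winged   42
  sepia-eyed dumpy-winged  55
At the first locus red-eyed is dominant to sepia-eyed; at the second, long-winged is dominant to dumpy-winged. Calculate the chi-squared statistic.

A dihybrid testcross with independent assortment gives a 1:1:1:1 ratio.
Expected counts for N = 186 under a 1:1:1:1 ratio (total parts = 4):
  red-eyed long-winged: 186 × 1/4 = 46.5
  red-eyed dumpy-winged: 186 × 1/4 = 46.5
  sepia-eyed long-winged: 186 × 1/4 = 46.5
  sepia-eyed dumpy-winged: 186 × 1/4 = 46.5
χ² = Σ (O − E)² / E
  red-eyed long-winged: (47 − 46.5)² / 46.5 = 0.0054
  red-eyed dumpy-winged: (42 − 46.5)² / 46.5 = 0.4355
  sepia-eyed long-winged: (42 − 46.5)² / 46.5 = 0.4355
  sepia-eyed dumpy-winged: (55 − 46.5)² / 46.5 = 1.5538
χ² = 0.0054 + 0.4355 + 0.4355 + 1.5538 = 2.4302 ≈ 2.430

2.430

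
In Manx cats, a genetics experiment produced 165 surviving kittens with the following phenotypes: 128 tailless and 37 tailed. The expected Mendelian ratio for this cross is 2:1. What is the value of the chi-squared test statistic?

8.836

The 2:1 ratio has 3 parts, so with N = 165 the expected counts are:
  tailless: 165 × 2/3 = 110
  tailed: 165 × 1/3 = 55
χ² = Σ (O − E)² / E
  tailless: (128 − 110)² / 110 = 2.9455
  tailed: (37 − 55)² / 55 = 5.8909
χ² = 2.9455 + 5.8909 = 8.8364 ≈ 8.836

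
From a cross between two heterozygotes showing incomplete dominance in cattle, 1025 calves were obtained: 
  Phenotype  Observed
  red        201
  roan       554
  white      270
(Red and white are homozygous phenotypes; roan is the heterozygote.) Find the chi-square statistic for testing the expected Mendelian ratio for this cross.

16.011

With incomplete dominance, a heterozygote × heterozygote cross gives a 1:2:1 phenotypic ratio.
The 1:2:1 ratio has 4 parts, so with N = 1025 the expected counts are:
  red: 1025 × 1/4 = 256.25
  roan: 1025 × 2/4 = 512.5
  white: 1025 × 1/4 = 256.25
χ² = Σ (O − E)² / E
  red: (201 − 256.25)² / 256.25 = 11.9124
  roan: (554 − 512.5)² / 512.5 = 3.3605
  white: (270 − 256.25)² / 256.25 = 0.7378
χ² = 11.9124 + 3.3605 + 0.7378 = 16.0107 ≈ 16.011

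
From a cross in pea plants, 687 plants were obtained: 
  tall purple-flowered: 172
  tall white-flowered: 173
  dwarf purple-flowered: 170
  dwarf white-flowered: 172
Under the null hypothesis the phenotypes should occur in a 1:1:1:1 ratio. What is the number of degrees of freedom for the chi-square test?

A goodness-of-fit test with 4 phenotype classes has df = 4 − 1 = 3.

3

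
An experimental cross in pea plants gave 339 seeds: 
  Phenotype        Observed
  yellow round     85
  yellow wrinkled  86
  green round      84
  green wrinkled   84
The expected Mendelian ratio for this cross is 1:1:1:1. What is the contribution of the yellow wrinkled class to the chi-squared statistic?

0.018

Expected counts for N = 339 under a 1:1:1:1 ratio (total parts = 4):
  yellow round: 339 × 1/4 = 84.75
  yellow wrinkled: 339 × 1/4 = 84.75
  green round: 339 × 1/4 = 84.75
  green wrinkled: 339 × 1/4 = 84.75
Contribution of yellow wrinkled: (86 − 84.75)² / 84.75 = 0.0184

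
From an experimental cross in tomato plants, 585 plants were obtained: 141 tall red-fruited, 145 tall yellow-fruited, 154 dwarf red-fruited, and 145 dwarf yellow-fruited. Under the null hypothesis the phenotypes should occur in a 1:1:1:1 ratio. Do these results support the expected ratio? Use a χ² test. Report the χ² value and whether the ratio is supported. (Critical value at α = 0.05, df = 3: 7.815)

0.621; consistent

Under the 1:1:1:1 hypothesis (Σ ratio = 4, N = 585):
  tall red-fruited: 585 × 1/4 = 146.25
  tall yellow-fruited: 585 × 1/4 = 146.25
  dwarf red-fruited: 585 × 1/4 = 146.25
  dwarf yellow-fruited: 585 × 1/4 = 146.25
χ² = Σ (O − E)² / E
  tall red-fruited: (141 − 146.25)² / 146.25 = 0.1885
  tall yellow-fruited: (145 − 146.25)² / 146.25 = 0.0107
  dwarf red-fruited: (154 − 146.25)² / 146.25 = 0.4107
  dwarf yellow-fruited: (145 − 146.25)² / 146.25 = 0.0107
χ² = 0.1885 + 0.0107 + 0.4107 + 0.0107 = 0.6206 ≈ 0.621
Degrees of freedom = 4 − 1 = 3; critical value at α = 0.05 is 7.815.
Since 0.621 < 7.815, we fail to reject the null hypothesis — the data are consistent with the 1:1:1:1 ratio.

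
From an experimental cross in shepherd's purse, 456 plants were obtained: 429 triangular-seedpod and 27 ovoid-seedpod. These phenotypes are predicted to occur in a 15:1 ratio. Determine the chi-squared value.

The 15:1 ratio has 16 parts, so with N = 456 the expected counts are:
  triangular-seedpod: 456 × 15/16 = 427.5
  ovoid-seedpod: 456 × 1/16 = 28.5
χ² = Σ (O − E)² / E
  triangular-seedpod: (429 − 427.5)² / 427.5 = 0.0053
  ovoid-seedpod: (27 − 28.5)² / 28.5 = 0.0789
χ² = 0.0053 + 0.0789 = 0.0842 ≈ 0.084

0.084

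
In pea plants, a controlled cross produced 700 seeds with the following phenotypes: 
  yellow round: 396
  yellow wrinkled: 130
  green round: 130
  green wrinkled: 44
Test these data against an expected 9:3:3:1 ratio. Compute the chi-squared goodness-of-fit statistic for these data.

0.038

Total ratio parts = 16. Expected numbers out of 700:
  yellow round: 700 × 9/16 = 393.75
  yellow wrinkled: 700 × 3/16 = 131.25
  green round: 700 × 3/16 = 131.25
  green wrinkled: 700 × 1/16 = 43.75
χ² = Σ (O − E)² / E
  yellow round: (396 − 393.75)² / 393.75 = 0.0129
  yellow wrinkled: (130 − 131.25)² / 131.25 = 0.0119
  green round: (130 − 131.25)² / 131.25 = 0.0119
  green wrinkled: (44 − 43.75)² / 43.75 = 0.0014
χ² = 0.0129 + 0.0119 + 0.0119 + 0.0014 = 0.0381 ≈ 0.038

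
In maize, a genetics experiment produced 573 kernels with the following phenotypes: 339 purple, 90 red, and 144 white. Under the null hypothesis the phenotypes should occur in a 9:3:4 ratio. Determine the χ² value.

Expected counts for N = 573 under a 9:3:4 ratio (total parts = 16):
  purple: 573 × 9/16 = 322.3125
  red: 573 × 3/16 = 107.4375
  white: 573 × 4/16 = 143.25
χ² = Σ (O − E)² / E
  purple: (339 − 322.3125)² / 322.3125 = 0.8640
  red: (90 − 107.4375)² / 107.4375 = 2.8302
  white: (144 − 143.25)² / 143.25 = 0.0039
χ² = 0.8640 + 2.8302 + 0.0039 = 3.6981 ≈ 3.698

3.698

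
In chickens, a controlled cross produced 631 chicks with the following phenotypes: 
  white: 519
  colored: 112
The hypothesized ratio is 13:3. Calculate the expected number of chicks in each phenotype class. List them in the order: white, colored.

Under the 13:3 hypothesis (Σ ratio = 16, N = 631):
  white: 631 × 13/16 = 512.6875
  colored: 631 × 3/16 = 118.3125

512.6875, 118.3125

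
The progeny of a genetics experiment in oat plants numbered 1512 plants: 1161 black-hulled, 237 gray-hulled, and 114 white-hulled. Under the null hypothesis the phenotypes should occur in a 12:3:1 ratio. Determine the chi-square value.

Total ratio parts = 16. Expected numbers out of 1512:
  black-hulled: 1512 × 12/16 = 1134
  gray-hulled: 1512 × 3/16 = 283.5
  white-hulled: 1512 × 1/16 = 94.5
χ² = Σ (O − E)² / E
  black-hulled: (1161 − 1134)² / 1134 = 0.6429
  gray-hulled: (237 − 283.5)² / 283.5 = 7.6270
  white-hulled: (114 − 94.5)² / 94.5 = 4.0238
χ² = 0.6429 + 7.6270 + 4.0238 = 12.2937 ≈ 12.294

12.294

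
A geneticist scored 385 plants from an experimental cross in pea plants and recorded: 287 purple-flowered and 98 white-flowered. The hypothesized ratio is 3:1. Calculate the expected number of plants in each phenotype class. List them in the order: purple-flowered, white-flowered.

288.75, 96.25

The 3:1 ratio has 4 parts, so with N = 385 the expected counts are:
  purple-flowered: 385 × 3/4 = 288.75
  white-flowered: 385 × 1/4 = 96.25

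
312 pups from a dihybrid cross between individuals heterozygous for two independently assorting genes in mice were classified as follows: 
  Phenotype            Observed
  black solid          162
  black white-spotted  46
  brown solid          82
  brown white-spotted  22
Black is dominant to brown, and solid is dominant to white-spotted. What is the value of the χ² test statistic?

A dihybrid F₂ with independent assortment and complete dominance at both loci gives a 9:3:3:1 phenotypic ratio.
Under the 9:3:3:1 hypothesis (Σ ratio = 16, N = 312):
  black solid: 312 × 9/16 = 175.5
  black white-spotted: 312 × 3/16 = 58.5
  brown solid: 312 × 3/16 = 58.5
  brown white-spotted: 312 × 1/16 = 19.5
χ² = Σ (O − E)² / E
  black solid: (162 − 175.5)² / 175.5 = 1.0385
  black white-spotted: (46 − 58.5)² / 58.5 = 2.6709
  brown solid: (82 − 58.5)² / 58.5 = 9.4402
  brown white-spotted: (22 − 19.5)² / 19.5 = 0.3205
χ² = 1.0385 + 2.6709 + 9.4402 + 0.3205 = 13.4701 ≈ 13.470

13.470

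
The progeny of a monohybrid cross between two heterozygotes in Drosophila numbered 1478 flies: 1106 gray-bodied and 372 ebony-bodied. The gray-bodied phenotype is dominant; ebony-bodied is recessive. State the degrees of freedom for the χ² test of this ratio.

For a monohybrid cross between heterozygotes with complete dominance, the expected phenotypic ratio is 3:1.
A goodness-of-fit test with 2 phenotype classes has df = 2 − 1 = 1.

1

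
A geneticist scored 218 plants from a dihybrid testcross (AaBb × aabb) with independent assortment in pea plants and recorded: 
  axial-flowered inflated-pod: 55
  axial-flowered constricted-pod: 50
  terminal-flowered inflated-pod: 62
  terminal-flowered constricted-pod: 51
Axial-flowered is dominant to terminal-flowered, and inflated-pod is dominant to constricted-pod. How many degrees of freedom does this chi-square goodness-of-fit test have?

A dihybrid testcross with independent assortment gives a 1:1:1:1 ratio.
A goodness-of-fit test with 4 phenotype classes has df = 4 − 1 = 3.

3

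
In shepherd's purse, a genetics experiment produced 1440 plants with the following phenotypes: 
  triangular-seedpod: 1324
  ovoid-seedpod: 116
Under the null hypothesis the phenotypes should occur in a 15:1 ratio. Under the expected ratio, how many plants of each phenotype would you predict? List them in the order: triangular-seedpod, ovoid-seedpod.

Under the 15:1 hypothesis (Σ ratio = 16, N = 1440):
  triangular-seedpod: 1440 × 15/16 = 1350
  ovoid-seedpod: 1440 × 1/16 = 90

1350, 90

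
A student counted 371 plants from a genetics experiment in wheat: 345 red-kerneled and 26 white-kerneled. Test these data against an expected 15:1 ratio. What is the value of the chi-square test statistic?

0.364

Under the 15:1 hypothesis (Σ ratio = 16, N = 371):
  red-kerneled: 371 × 15/16 = 347.8125
  white-kerneled: 371 × 1/16 = 23.1875
χ² = Σ (O − E)² / E
  red-kerneled: (345 − 347.8125)² / 347.8125 = 0.0227
  white-kerneled: (26 − 23.1875)² / 23.1875 = 0.3411
χ² = 0.0227 + 0.3411 = 0.3638 ≈ 0.364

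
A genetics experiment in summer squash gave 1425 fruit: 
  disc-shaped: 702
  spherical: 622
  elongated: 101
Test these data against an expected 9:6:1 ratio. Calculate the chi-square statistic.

28.335

Total ratio parts = 16. Expected numbers out of 1425:
  disc-shaped: 1425 × 9/16 = 801.5625
  spherical: 1425 × 6/16 = 534.375
  elongated: 1425 × 1/16 = 89.0625
χ² = Σ (O − E)² / E
  disc-shaped: (702 − 801.5625)² / 801.5625 = 12.3667
  spherical: (622 − 534.375)² / 534.375 = 14.3685
  elongated: (101 − 89.0625)² / 89.0625 = 1.6000
χ² = 12.3667 + 14.3685 + 1.6000 = 28.3352 ≈ 28.335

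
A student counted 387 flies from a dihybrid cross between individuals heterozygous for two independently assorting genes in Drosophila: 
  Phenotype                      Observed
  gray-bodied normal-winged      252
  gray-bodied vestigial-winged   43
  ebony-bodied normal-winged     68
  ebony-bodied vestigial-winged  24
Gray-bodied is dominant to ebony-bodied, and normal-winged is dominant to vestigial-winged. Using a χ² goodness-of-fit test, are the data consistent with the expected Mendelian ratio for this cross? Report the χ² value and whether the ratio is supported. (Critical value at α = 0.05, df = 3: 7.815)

A dihybrid F₂ with independent assortment and complete dominance at both loci gives a 9:3:3:1 phenotypic ratio.
Expected counts for N = 387 under a 9:3:3:1 ratio (total parts = 16):
  gray-bodied normal-winged: 387 × 9/16 = 217.6875
  gray-bodied vestigial-winged: 387 × 3/16 = 72.5625
  ebony-bodied normal-winged: 387 × 3/16 = 72.5625
  ebony-bodied vestigial-winged: 387 × 1/16 = 24.1875
χ² = Σ (O − E)² / E
  gray-bodied normal-winged: (252 − 217.6875)² / 217.6875 = 5.4084
  gray-bodied vestigial-winged: (43 − 72.5625)² / 72.5625 = 12.0440
  ebony-bodied normal-winged: (68 − 72.5625)² / 72.5625 = 0.2869
  ebony-bodied vestigial-winged: (24 − 24.1875)² / 24.1875 = 0.0015
χ² = 5.4084 + 12.0440 + 0.2869 + 0.0015 = 17.7408 ≈ 17.741
Degrees of freedom = 4 − 1 = 3; critical value at α = 0.05 is 7.815.
Since 17.741 > 7.815, we reject the null hypothesis — the data do not fit the 9:3:3:1 ratio.

17.741; not consistent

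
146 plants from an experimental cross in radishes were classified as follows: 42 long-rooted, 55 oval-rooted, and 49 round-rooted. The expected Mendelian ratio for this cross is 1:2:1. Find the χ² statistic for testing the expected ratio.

9.548

Expected counts for N = 146 under a 1:2:1 ratio (total parts = 4):
  long-rooted: 146 × 1/4 = 36.5
  oval-rooted: 146 × 2/4 = 73
  round-rooted: 146 × 1/4 = 36.5
χ² = Σ (O − E)² / E
  long-rooted: (42 − 36.5)² / 36.5 = 0.8288
  oval-rooted: (55 − 73)² / 73 = 4.4384
  round-rooted: (49 − 36.5)² / 36.5 = 4.2808
χ² = 0.8288 + 4.4384 + 4.2808 = 9.548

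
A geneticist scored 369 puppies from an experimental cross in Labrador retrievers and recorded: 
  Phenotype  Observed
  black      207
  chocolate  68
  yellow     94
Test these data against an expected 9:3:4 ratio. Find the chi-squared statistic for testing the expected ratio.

Total ratio parts = 16. Expected numbers out of 369:
  black: 369 × 9/16 = 207.5625
  chocolate: 369 × 3/16 = 69.1875
  yellow: 369 × 4/16 = 92.25
χ² = Σ (O − E)² / E
  black: (207 − 207.5625)² / 207.5625 = 0.0015
  chocolate: (68 − 69.1875)² / 69.1875 = 0.0204
  yellow: (94 − 92.25)² / 92.25 = 0.0332
χ² = 0.0015 + 0.0204 + 0.0332 = 0.0551 ≈ 0.055

0.055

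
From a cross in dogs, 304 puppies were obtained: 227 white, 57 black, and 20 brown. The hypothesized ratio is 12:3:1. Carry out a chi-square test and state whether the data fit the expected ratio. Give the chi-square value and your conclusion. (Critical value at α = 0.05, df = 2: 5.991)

Total ratio parts = 16. Expected numbers out of 304:
  white: 304 × 12/16 = 228
  black: 304 × 3/16 = 57
  brown: 304 × 1/16 = 19
χ² = Σ (O − E)² / E
  white: (227 − 228)² / 228 = 0.0044
  black: (57 − 57)² / 57 = 0.0000
  brown: (20 − 19)² / 19 = 0.0526
χ² = 0.0044 + 0.0000 + 0.0526 = 0.057
Degrees of freedom = 3 − 1 = 2; critical value at α = 0.05 is 5.991.
Since 0.057 < 5.991, we fail to reject the null hypothesis — the data are consistent with the 12:3:1 ratio.

0.057; consistent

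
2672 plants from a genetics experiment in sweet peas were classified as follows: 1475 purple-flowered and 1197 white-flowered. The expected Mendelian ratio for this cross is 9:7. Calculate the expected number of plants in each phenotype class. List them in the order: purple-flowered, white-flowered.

The 9:7 ratio has 16 parts, so with N = 2672 the expected counts are:
  purple-flowered: 2672 × 9/16 = 1503
  white-flowered: 2672 × 7/16 = 1169

1503, 1169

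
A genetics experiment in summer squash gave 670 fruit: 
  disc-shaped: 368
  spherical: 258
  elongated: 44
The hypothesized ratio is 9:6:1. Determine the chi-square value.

The 9:6:1 ratio has 16 parts, so with N = 670 the expected counts are:
  disc-shaped: 670 × 9/16 = 376.875
  spherical: 670 × 6/16 = 251.25
  elongated: 670 × 1/16 = 41.875
χ² = Σ (O − E)² / E
  disc-shaped: (368 − 376.875)² / 376.875 = 0.2090
  spherical: (258 − 251.25)² / 251.25 = 0.1813
  elongated: (44 − 41.875)² / 41.875 = 0.1078
χ² = 0.2090 + 0.1813 + 0.1078 = 0.4981 ≈ 0.498

0.498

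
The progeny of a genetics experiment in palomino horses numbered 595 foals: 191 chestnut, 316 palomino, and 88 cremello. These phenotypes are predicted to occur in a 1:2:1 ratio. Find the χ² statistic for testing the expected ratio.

Under the 1:2:1 hypothesis (Σ ratio = 4, N = 595):
  chestnut: 595 × 1/4 = 148.75
  palomino: 595 × 2/4 = 297.5
  cremello: 595 × 1/4 = 148.75
χ² = Σ (O − E)² / E
  chestnut: (191 − 148.75)² / 148.75 = 12.0004
  palomino: (316 − 297.5)² / 297.5 = 1.1504
  cremello: (88 − 148.75)² / 148.75 = 24.8105
χ² = 12.0004 + 1.1504 + 24.8105 = 37.9613 ≈ 37.961

37.961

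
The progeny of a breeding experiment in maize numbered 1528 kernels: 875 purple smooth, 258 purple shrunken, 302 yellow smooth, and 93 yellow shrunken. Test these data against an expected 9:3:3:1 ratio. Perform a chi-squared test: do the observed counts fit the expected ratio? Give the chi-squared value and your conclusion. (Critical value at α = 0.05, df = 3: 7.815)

Total ratio parts = 16. Expected numbers out of 1528:
  purple smooth: 1528 × 9/16 = 859.5
  purple shrunken: 1528 × 3/16 = 286.5
  yellow smooth: 1528 × 3/16 = 286.5
  yellow shrunken: 1528 × 1/16 = 95.5
χ² = Σ (O − E)² / E
  purple smooth: (875 − 859.5)² / 859.5 = 0.2795
  purple shrunken: (258 − 286.5)² / 286.5 = 2.8351
  yellow smooth: (302 − 286.5)² / 286.5 = 0.8386
  yellow shrunken: (93 − 95.5)² / 95.5 = 0.0654
χ² = 0.2795 + 2.8351 + 0.8386 + 0.0654 = 4.0186 ≈ 4.019
Degrees of freedom = 4 − 1 = 3; critical value at α = 0.05 is 7.815.
Since 4.019 < 7.815, we fail to reject the null hypothesis — the data are consistent with the 9:3:3:1 ratio.

4.019; consistent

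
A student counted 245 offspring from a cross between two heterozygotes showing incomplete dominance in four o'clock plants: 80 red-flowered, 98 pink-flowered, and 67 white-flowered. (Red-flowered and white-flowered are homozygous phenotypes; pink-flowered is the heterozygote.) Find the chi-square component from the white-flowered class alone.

0.540

With incomplete dominance, a heterozygote × heterozygote cross gives a 1:2:1 phenotypic ratio.
Total ratio parts = 4. Expected numbers out of 245:
  red-flowered: 245 × 1/4 = 61.25
  pink-flowered: 245 × 2/4 = 122.5
  white-flowered: 245 × 1/4 = 61.25
Contribution of white-flowered: (67 − 61.25)² / 61.25 = 0.5398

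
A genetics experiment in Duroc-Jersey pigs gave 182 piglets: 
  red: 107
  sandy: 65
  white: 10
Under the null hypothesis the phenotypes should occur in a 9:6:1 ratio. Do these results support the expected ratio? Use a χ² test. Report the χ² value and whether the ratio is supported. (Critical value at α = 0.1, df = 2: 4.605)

The 9:6:1 ratio has 16 parts, so with N = 182 the expected counts are:
  red: 182 × 9/16 = 102.375
  sandy: 182 × 6/16 = 68.25
  white: 182 × 1/16 = 11.375
χ² = Σ (O − E)² / E
  red: (107 − 102.375)² / 102.375 = 0.2089
  sandy: (65 − 68.25)² / 68.25 = 0.1548
  white: (10 − 11.375)² / 11.375 = 0.1662
χ² = 0.2089 + 0.1548 + 0.1662 = 0.5299 ≈ 0.530
Degrees of freedom = 3 − 1 = 2; critical value at α = 0.1 is 4.605.
Since 0.530 < 4.605, we fail to reject the null hypothesis — the data are consistent with the 9:6:1 ratio.

0.530; consistent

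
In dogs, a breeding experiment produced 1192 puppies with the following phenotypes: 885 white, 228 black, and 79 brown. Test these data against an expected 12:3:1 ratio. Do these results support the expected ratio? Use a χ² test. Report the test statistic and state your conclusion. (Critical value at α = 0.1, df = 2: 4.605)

Expected counts for N = 1192 under a 12:3:1 ratio (total parts = 16):
  white: 1192 × 12/16 = 894
  black: 1192 × 3/16 = 223.5
  brown: 1192 × 1/16 = 74.5
χ² = Σ (O − E)² / E
  white: (885 − 894)² / 894 = 0.0906
  black: (228 − 223.5)² / 223.5 = 0.0906
  brown: (79 − 74.5)² / 74.5 = 0.2718
χ² = 0.0906 + 0.0906 + 0.2718 = 0.453
Degrees of freedom = 3 − 1 = 2; critical value at α = 0.1 is 4.605.
Since 0.453 < 4.605, we fail to reject the null hypothesis — the data are consistent with the 12:3:1 ratio.

0.453; consistent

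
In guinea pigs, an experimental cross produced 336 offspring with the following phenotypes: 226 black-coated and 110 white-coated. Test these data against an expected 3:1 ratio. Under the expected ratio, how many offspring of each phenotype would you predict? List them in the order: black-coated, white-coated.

Total ratio parts = 4. Expected numbers out of 336:
  black-coated: 336 × 3/4 = 252
  white-coated: 336 × 1/4 = 84

252, 84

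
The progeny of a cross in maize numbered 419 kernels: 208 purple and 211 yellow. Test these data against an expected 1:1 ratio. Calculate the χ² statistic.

0.021

Expected counts for N = 419 under a 1:1 ratio (total parts = 2):
  purple: 419 × 1/2 = 209.5
  yellow: 419 × 1/2 = 209.5
χ² = Σ (O − E)² / E
  purple: (208 − 209.5)² / 209.5 = 0.0107
  yellow: (211 − 209.5)² / 209.5 = 0.0107
χ² = 0.0107 + 0.0107 = 0.0214 ≈ 0.021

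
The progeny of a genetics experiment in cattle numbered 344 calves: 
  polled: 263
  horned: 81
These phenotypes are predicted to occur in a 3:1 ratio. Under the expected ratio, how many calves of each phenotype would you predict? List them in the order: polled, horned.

258, 86

Under the 3:1 hypothesis (Σ ratio = 4, N = 344):
  polled: 344 × 3/4 = 258
  horned: 344 × 1/4 = 86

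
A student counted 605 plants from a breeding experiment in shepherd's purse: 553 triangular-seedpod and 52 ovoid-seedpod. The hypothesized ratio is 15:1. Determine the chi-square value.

Expected counts for N = 605 under a 15:1 ratio (total parts = 16):
  triangular-seedpod: 605 × 15/16 = 567.1875
  ovoid-seedpod: 605 × 1/16 = 37.8125
χ² = Σ (O − E)² / E
  triangular-seedpod: (553 − 567.1875)² / 567.1875 = 0.3549
  ovoid-seedpod: (52 − 37.8125)² / 37.8125 = 5.3232
χ² = 0.3549 + 5.3232 = 5.6781 ≈ 5.678

5.678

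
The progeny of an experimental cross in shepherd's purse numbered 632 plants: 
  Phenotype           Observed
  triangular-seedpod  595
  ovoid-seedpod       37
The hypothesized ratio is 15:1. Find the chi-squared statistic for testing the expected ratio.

Under the 15:1 hypothesis (Σ ratio = 16, N = 632):
  triangular-seedpod: 632 × 15/16 = 592.5
  ovoid-seedpod: 632 × 1/16 = 39.5
χ² = Σ (O − E)² / E
  triangular-seedpod: (595 − 592.5)² / 592.5 = 0.0105
  ovoid-seedpod: (37 − 39.5)² / 39.5 = 0.1582
χ² = 0.0105 + 0.1582 = 0.1687 ≈ 0.169

0.169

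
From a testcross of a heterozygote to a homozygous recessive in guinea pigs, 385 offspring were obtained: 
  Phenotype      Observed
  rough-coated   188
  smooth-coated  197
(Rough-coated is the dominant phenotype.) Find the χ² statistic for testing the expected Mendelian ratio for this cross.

A testcross of a heterozygote (Aa × aa) gives a 1:1 phenotypic ratio.
Under the 1:1 hypothesis (Σ ratio = 2, N = 385):
  rough-coated: 385 × 1/2 = 192.5
  smooth-coated: 385 × 1/2 = 192.5
χ² = Σ (O − E)² / E
  rough-coated: (188 − 192.5)² / 192.5 = 0.1052
  smooth-coated: (197 − 192.5)² / 192.5 = 0.1052
χ² = 0.1052 + 0.1052 = 0.2104 ≈ 0.210

0.210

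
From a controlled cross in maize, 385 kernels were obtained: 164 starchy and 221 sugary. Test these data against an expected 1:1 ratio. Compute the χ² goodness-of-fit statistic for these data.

Under the 1:1 hypothesis (Σ ratio = 2, N = 385):
  starchy: 385 × 1/2 = 192.5
  sugary: 385 × 1/2 = 192.5
χ² = Σ (O − E)² / E
  starchy: (164 − 192.5)² / 192.5 = 4.2195
  sugary: (221 − 192.5)² / 192.5 = 4.2195
χ² = 4.2195 + 4.2195 = 8.439

8.439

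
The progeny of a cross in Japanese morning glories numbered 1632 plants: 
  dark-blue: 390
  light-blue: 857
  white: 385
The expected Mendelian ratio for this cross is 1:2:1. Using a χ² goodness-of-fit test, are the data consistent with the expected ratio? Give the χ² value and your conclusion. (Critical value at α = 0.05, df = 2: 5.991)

Total ratio parts = 4. Expected numbers out of 1632:
  dark-blue: 1632 × 1/4 = 408
  light-blue: 1632 × 2/4 = 816
  white: 1632 × 1/4 = 408
χ² = Σ (O − E)² / E
  dark-blue: (390 − 408)² / 408 = 0.7941
  light-blue: (857 − 816)² / 816 = 2.0600
  white: (385 − 408)² / 408 = 1.2966
χ² = 0.7941 + 2.0600 + 1.2966 = 4.1507 ≈ 4.151
Degrees of freedom = 3 − 1 = 2; critical value at α = 0.05 is 5.991.
Since 4.151 < 5.991, we fail to reject the null hypothesis — the data are consistent with the 1:2:1 ratio.

4.151; consistent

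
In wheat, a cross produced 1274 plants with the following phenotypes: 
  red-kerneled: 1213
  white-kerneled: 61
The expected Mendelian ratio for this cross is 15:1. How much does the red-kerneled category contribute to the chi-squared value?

0.290

Total ratio parts = 16. Expected numbers out of 1274:
  red-kerneled: 1274 × 15/16 = 1194.375
  white-kerneled: 1274 × 1/16 = 79.625
Contribution of red-kerneled: (1213 − 1194.375)² / 1194.375 = 0.2904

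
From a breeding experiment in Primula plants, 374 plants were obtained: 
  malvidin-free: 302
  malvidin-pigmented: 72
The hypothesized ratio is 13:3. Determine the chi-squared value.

0.062

Total ratio parts = 16. Expected numbers out of 374:
  malvidin-free: 374 × 13/16 = 303.875
  malvidin-pigmented: 374 × 3/16 = 70.125
χ² = Σ (O − E)² / E
  malvidin-free: (302 − 303.875)² / 303.875 = 0.0116
  malvidin-pigmented: (72 − 70.125)² / 70.125 = 0.0501
χ² = 0.0116 + 0.0501 = 0.0617 ≈ 0.062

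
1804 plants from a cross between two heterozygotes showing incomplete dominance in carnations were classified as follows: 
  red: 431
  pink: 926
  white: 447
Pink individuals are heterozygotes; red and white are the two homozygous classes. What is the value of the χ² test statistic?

With incomplete dominance, a heterozygote × heterozygote cross gives a 1:2:1 phenotypic ratio.
Expected counts for N = 1804 under a 1:2:1 ratio (total parts = 4):
  red: 1804 × 1/4 = 451
  pink: 1804 × 2/4 = 902
  white: 1804 × 1/4 = 451
χ² = Σ (O − E)² / E
  red: (431 − 451)² / 451 = 0.8869
  pink: (926 − 902)² / 902 = 0.6386
  white: (447 − 451)² / 451 = 0.0355
χ² = 0.8869 + 0.6386 + 0.0355 = 1.561

1.561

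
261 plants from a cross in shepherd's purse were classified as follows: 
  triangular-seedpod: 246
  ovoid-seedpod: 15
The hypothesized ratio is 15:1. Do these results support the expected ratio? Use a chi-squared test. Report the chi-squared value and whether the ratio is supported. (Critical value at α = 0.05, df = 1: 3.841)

The 15:1 ratio has 16 parts, so with N = 261 the expected counts are:
  triangular-seedpod: 261 × 15/16 = 244.6875
  ovoid-seedpod: 261 × 1/16 = 16.3125
χ² = Σ (O − E)² / E
  triangular-seedpod: (246 − 244.6875)² / 244.6875 = 0.0070
  ovoid-seedpod: (15 − 16.3125)² / 16.3125 = 0.1056
χ² = 0.0070 + 0.1056 = 0.1126 ≈ 0.113
Degrees of freedom = 2 − 1 = 1; critical value at α = 0.05 is 3.841.
Since 0.113 < 3.841, we fail to reject the null hypothesis — the data are consistent with the 15:1 ratio.

0.113; consistent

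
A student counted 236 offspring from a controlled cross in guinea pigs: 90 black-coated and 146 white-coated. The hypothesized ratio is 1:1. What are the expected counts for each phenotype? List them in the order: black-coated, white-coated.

118, 118

The 1:1 ratio has 2 parts, so with N = 236 the expected counts are:
  black-coated: 236 × 1/2 = 118
  white-coated: 236 × 1/2 = 118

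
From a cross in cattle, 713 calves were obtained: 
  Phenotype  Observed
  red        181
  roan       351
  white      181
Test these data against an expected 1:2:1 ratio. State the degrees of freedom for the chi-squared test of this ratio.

A goodness-of-fit test with 3 phenotype classes has df = 3 − 1 = 2.

2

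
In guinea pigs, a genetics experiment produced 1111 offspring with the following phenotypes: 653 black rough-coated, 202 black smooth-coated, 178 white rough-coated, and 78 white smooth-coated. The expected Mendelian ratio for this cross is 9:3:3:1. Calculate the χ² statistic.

6.918

The 9:3:3:1 ratio has 16 parts, so with N = 1111 the expected counts are:
  black rough-coated: 1111 × 9/16 = 624.9375
  black smooth-coated: 1111 × 3/16 = 208.3125
  white rough-coated: 1111 × 3/16 = 208.3125
  white smooth-coated: 1111 × 1/16 = 69.4375
χ² = Σ (O − E)² / E
  black rough-coated: (653 − 624.9375)² / 624.9375 = 1.2601
  black smooth-coated: (202 − 208.3125)² / 208.3125 = 0.1913
  white rough-coated: (178 − 208.3125)² / 208.3125 = 4.4109
  white smooth-coated: (78 − 69.4375)² / 69.4375 = 1.0559
χ² = 1.2601 + 0.1913 + 4.4109 + 1.0559 = 6.9182 ≈ 6.918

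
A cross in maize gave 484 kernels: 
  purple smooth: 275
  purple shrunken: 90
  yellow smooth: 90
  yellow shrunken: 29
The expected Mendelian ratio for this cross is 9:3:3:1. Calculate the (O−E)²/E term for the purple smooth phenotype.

0.028

Under the 9:3:3:1 hypothesis (Σ ratio = 16, N = 484):
  purple smooth: 484 × 9/16 = 272.25
  purple shrunken: 484 × 3/16 = 90.75
  yellow smooth: 484 × 3/16 = 90.75
  yellow shrunken: 484 × 1/16 = 30.25
Contribution of purple smooth: (275 − 272.25)² / 272.25 = 0.0278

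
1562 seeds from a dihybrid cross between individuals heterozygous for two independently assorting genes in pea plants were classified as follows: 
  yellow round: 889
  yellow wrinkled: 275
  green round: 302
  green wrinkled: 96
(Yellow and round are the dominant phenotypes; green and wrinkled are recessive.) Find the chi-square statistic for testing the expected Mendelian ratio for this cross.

1.525

A dihybrid F₂ with independent assortment and complete dominance at both loci gives a 9:3:3:1 phenotypic ratio.
The 9:3:3:1 ratio has 16 parts, so with N = 1562 the expected counts are:
  yellow round: 1562 × 9/16 = 878.625
  yellow wrinkled: 1562 × 3/16 = 292.875
  green round: 1562 × 3/16 = 292.875
  green wrinkled: 1562 × 1/16 = 97.625
χ² = Σ (O − E)² / E
  yellow round: (889 − 878.625)² / 878.625 = 0.1225
  yellow wrinkled: (275 − 292.875)² / 292.875 = 1.0910
  green round: (302 − 292.875)² / 292.875 = 0.2843
  green wrinkled: (96 − 97.625)² / 97.625 = 0.0270
χ² = 0.1225 + 1.0910 + 0.2843 + 0.0270 = 1.5248 ≈ 1.525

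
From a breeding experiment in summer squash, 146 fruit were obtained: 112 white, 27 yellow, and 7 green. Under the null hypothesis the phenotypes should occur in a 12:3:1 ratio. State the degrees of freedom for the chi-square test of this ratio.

A goodness-of-fit test with 3 phenotype classes has df = 3 − 1 = 2.

2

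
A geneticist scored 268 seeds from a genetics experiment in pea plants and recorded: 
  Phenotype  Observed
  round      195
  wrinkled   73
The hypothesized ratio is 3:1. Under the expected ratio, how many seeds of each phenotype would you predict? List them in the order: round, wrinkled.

Expected counts for N = 268 under a 3:1 ratio (total parts = 4):
  round: 268 × 3/4 = 201
  wrinkled: 268 × 1/4 = 67

201, 67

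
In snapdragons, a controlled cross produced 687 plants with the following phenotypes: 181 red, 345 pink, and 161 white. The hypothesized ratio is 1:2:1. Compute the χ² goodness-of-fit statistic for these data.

1.178

Total ratio parts = 4. Expected numbers out of 687:
  red: 687 × 1/4 = 171.75
  pink: 687 × 2/4 = 343.5
  white: 687 × 1/4 = 171.75
χ² = Σ (O − E)² / E
  red: (181 − 171.75)² / 171.75 = 0.4982
  pink: (345 − 343.5)² / 343.5 = 0.0066
  white: (161 − 171.75)² / 171.75 = 0.6729
χ² = 0.4982 + 0.0066 + 0.6729 = 1.1777 ≈ 1.178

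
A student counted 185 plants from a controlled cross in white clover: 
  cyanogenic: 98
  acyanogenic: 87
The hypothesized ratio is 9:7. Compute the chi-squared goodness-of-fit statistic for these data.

Expected counts for N = 185 under a 9:7 ratio (total parts = 16):
  cyanogenic: 185 × 9/16 = 104.0625
  acyanogenic: 185 × 7/16 = 80.9375
χ² = Σ (O − E)² / E
  cyanogenic: (98 − 104.0625)² / 104.0625 = 0.3532
  acyanogenic: (87 − 80.9375)² / 80.9375 = 0.4541
χ² = 0.3532 + 0.4541 = 0.8073 ≈ 0.807

0.807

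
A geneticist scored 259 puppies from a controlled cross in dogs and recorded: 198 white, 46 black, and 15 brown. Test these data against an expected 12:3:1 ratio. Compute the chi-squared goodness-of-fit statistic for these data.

0.295

Under the 12:3:1 hypothesis (Σ ratio = 16, N = 259):
  white: 259 × 12/16 = 194.25
  black: 259 × 3/16 = 48.5625
  brown: 259 × 1/16 = 16.1875
χ² = Σ (O − E)² / E
  white: (198 − 194.25)² / 194.25 = 0.0724
  black: (46 − 48.5625)² / 48.5625 = 0.1352
  brown: (15 − 16.1875)² / 16.1875 = 0.0871
χ² = 0.0724 + 0.1352 + 0.0871 = 0.2947 ≈ 0.295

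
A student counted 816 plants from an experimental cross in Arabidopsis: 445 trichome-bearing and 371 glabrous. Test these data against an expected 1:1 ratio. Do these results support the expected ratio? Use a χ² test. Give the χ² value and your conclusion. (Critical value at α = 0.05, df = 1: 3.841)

Under the 1:1 hypothesis (Σ ratio = 2, N = 816):
  trichome-bearing: 816 × 1/2 = 408
  glabrous: 816 × 1/2 = 408
χ² = Σ (O − E)² / E
  trichome-bearing: (445 − 408)² / 408 = 3.3554
  glabrous: (371 − 408)² / 408 = 3.3554
χ² = 3.3554 + 3.3554 = 6.7108 ≈ 6.711
Degrees of freedom = 2 − 1 = 1; critical value at α = 0.05 is 3.841.
Since 6.711 > 3.841, we reject the null hypothesis — the data do not fit the 1:1 ratio.

6.711; not consistent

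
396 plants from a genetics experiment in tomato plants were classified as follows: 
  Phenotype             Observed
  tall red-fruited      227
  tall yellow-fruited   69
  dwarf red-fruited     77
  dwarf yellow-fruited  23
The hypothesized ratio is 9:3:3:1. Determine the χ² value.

The 9:3:3:1 ratio has 16 parts, so with N = 396 the expected counts are:
  tall red-fruited: 396 × 9/16 = 222.75
  tall yellow-fruited: 396 × 3/16 = 74.25
  dwarf red-fruited: 396 × 3/16 = 74.25
  dwarf yellow-fruited: 396 × 1/16 = 24.75
χ² = Σ (O − E)² / E
  tall red-fruited: (227 − 222.75)² / 222.75 = 0.0811
  tall yellow-fruited: (69 − 74.25)² / 74.25 = 0.3712
  dwarf red-fruited: (77 − 74.25)² / 74.25 = 0.1019
  dwarf yellow-fruited: (23 − 24.75)² / 24.75 = 0.1237
χ² = 0.0811 + 0.3712 + 0.1019 + 0.1237 = 0.6779 ≈ 0.678

0.678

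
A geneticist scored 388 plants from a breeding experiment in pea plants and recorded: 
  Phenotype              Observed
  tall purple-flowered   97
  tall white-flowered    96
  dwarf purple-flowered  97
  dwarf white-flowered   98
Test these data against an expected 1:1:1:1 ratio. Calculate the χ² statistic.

Total ratio parts = 4. Expected numbers out of 388:
  tall purple-flowered: 388 × 1/4 = 97
  tall white-flowered: 388 × 1/4 = 97
  dwarf purple-flowered: 388 × 1/4 = 97
  dwarf white-flowered: 388 × 1/4 = 97
χ² = Σ (O − E)² / E
  tall purple-flowered: (97 − 97)² / 97 = 0.0000
  tall white-flowered: (96 − 97)² / 97 = 0.0103
  dwarf purple-flowered: (97 − 97)² / 97 = 0.0000
  dwarf white-flowered: (98 − 97)² / 97 = 0.0103
χ² = 0.0000 + 0.0103 + 0.0000 + 0.0103 = 0.0206 ≈ 0.021

0.021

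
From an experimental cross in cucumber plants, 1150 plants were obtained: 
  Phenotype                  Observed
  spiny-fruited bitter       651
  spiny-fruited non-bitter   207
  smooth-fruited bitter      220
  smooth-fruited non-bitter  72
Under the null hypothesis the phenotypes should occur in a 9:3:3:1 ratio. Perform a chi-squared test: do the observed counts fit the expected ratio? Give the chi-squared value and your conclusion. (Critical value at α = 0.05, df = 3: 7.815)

The 9:3:3:1 ratio has 16 parts, so with N = 1150 the expected counts are:
  spiny-fruited bitter: 1150 × 9/16 = 646.875
  spiny-fruited non-bitter: 1150 × 3/16 = 215.625
  smooth-fruited bitter: 1150 × 3/16 = 215.625
  smooth-fruited non-bitter: 1150 × 1/16 = 71.875
χ² = Σ (O − E)² / E
  spiny-fruited bitter: (651 − 646.875)² / 646.875 = 0.0263
  spiny-fruited non-bitter: (207 − 215.625)² / 215.625 = 0.3450
  smooth-fruited bitter: (220 − 215.625)² / 215.625 = 0.0888
  smooth-fruited non-bitter: (72 − 71.875)² / 71.875 = 0.0002
χ² = 0.0263 + 0.3450 + 0.0888 + 0.0002 = 0.4603 ≈ 0.460
Degrees of freedom = 4 − 1 = 3; critical value at α = 0.05 is 7.815.
Since 0.460 < 7.815, we fail to reject the null hypothesis — the data are consistent with the 9:3:3:1 ratio.

0.460; consistent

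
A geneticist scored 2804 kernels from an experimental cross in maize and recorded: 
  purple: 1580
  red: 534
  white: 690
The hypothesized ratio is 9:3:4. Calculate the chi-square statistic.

0.307

Under the 9:3:4 hypothesis (Σ ratio = 16, N = 2804):
  purple: 2804 × 9/16 = 1577.25
  red: 2804 × 3/16 = 525.75
  white: 2804 × 4/16 = 701
χ² = Σ (O − E)² / E
  purple: (1580 − 1577.25)² / 1577.25 = 0.0048
  red: (534 − 525.75)² / 525.75 = 0.1295
  white: (690 − 701)² / 701 = 0.1726
χ² = 0.0048 + 0.1295 + 0.1726 = 0.3069 ≈ 0.307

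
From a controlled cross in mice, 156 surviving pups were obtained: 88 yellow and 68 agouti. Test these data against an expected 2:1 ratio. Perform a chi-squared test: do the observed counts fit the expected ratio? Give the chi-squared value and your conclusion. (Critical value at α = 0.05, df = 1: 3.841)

Under the 2:1 hypothesis (Σ ratio = 3, N = 156):
  yellow: 156 × 2/3 = 104
  agouti: 156 × 1/3 = 52
χ² = Σ (O − E)² / E
  yellow: (88 − 104)² / 104 = 2.4615
  agouti: (68 − 52)² / 52 = 4.9231
χ² = 2.4615 + 4.9231 = 7.3846 ≈ 7.385
Degrees of freedom = 2 − 1 = 1; critical value at α = 0.05 is 3.841.
Since 7.385 > 3.841, we reject the null hypothesis — the data do not fit the 2:1 ratio.

7.385; not consistent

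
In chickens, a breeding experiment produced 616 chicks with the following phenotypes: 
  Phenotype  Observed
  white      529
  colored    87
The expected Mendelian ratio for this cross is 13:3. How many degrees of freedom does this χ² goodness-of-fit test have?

1

A goodness-of-fit test with 2 phenotype classes has df = 2 − 1 = 1.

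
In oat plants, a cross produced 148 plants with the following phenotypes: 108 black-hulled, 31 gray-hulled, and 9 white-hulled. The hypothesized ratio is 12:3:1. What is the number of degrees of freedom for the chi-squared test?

A goodness-of-fit test with 3 phenotype classes has df = 3 − 1 = 2.

2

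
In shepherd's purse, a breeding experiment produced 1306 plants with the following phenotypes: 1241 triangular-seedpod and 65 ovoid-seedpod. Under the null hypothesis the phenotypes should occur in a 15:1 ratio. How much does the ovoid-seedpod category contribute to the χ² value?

The 15:1 ratio has 16 parts, so with N = 1306 the expected counts are:
  triangular-seedpod: 1306 × 15/16 = 1224.375
  ovoid-seedpod: 1306 × 1/16 = 81.625
Contribution of ovoid-seedpod: (65 − 81.625)² / 81.625 = 3.3861

3.386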